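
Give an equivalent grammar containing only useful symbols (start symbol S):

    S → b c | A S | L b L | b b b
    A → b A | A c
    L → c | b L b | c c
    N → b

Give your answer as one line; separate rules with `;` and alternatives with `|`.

S → b c | L b L | b b b; L → c | b L b | c c

Generating nonterminals: {L, N, S}.
Reachable from S after that: {L, S}.
Removed useless symbols: {A, N} and every production mentioning them.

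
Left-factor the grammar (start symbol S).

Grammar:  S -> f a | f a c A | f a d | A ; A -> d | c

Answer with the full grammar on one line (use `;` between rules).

S -> A | f a S'; A -> d | c; S' -> eps | c A | d

S has alternatives sharing prefix 'f a': factor to S → f a S' with S' → ε | c A | d.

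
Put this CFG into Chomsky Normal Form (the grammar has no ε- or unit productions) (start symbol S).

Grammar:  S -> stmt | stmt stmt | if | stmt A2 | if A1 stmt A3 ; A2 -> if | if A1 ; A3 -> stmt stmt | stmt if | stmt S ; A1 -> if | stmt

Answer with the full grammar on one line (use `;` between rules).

S -> stmt | X1 X1 | if | X1 A2 | X2 Y1; A2 -> if | X2 A1; A3 -> X1 X1 | X1 X2 | X1 S; A1 -> if | stmt; X1 -> stmt; X2 -> if; Y1 -> A1 Y2; Y2 -> X1 A3

Introduce a nonterminal for each terminal appearing in a rule of length ≥ 2: X1 → stmt, X2 → if.
Binarize each right-hand side of length ≥ 3 by chaining fresh nonterminals (Y1, Y2, …): affected rules were S → X2 A1 X1 A3.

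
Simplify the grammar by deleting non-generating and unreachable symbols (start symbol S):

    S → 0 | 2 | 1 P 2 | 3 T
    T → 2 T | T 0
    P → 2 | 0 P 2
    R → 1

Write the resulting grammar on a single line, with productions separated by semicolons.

Generating nonterminals: {P, R, S}.
Reachable from S after that: {P, S}.
Removed useless symbols: {R, T} and every production mentioning them.

S → 0 | 2 | 1 P 2; P → 2 | 0 P 2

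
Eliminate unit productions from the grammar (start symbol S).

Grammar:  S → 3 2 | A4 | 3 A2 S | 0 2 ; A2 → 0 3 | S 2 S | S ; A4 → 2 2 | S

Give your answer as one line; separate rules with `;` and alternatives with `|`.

Unit pairs: A2 ⇒* {A4, S}; A4 ⇒* {S}; S ⇒* {A4}.
Replace each nonterminal's rules with the union of the non-unit rules of every nonterminal it unit-derives.

S → 2 2 | 3 2 | 3 A2 S | 0 2; A2 → 2 2 | 0 3 | S 2 S | 3 2 | 3 A2 S | 0 2; A4 → 2 2 | 3 2 | 3 A2 S | 0 2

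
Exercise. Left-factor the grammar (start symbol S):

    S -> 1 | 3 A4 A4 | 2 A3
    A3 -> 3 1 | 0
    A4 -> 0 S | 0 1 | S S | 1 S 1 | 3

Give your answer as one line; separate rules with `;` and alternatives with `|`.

S -> 1 | 3 A4 A4 | 2 A3; A3 -> 3 1 | 0; A4 -> S S | 1 S 1 | 3 | 0 A4'; A4' -> S | 1

A4 has alternatives sharing prefix '0': factor to A4 → 0 A4' with A4' → S | 1.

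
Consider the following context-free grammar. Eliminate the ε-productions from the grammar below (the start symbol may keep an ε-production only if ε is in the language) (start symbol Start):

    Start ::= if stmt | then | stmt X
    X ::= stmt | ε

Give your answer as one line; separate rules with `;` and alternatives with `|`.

Start ::= if stmt | then | stmt X | stmt; X ::= stmt

Nullable nonterminals: {X}.
ε ∉ L(G), so no ε-production is kept.
For each production, add variants omitting each subset of nullable occurrences: Start → stmt X gives stmt X | stmt.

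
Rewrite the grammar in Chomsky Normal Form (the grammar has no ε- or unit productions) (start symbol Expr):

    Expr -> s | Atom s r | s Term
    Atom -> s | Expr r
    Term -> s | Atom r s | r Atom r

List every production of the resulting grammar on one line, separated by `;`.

Introduce a nonterminal for each terminal appearing in a rule of length ≥ 2: X1 → s, X2 → r.
Binarize each right-hand side of length ≥ 3 by chaining fresh nonterminals (Y1, Y2, …): affected rules were Expr → Atom X1 X2; Term → Atom X2 X1; Term → X2 Atom X2.

Expr -> s | Atom Y1 | X1 Term; Atom -> s | Expr X2; Term -> s | Atom Y2 | X2 Y3; X1 -> s; X2 -> r; Y1 -> X1 X2; Y2 -> X2 X1; Y3 -> Atom X2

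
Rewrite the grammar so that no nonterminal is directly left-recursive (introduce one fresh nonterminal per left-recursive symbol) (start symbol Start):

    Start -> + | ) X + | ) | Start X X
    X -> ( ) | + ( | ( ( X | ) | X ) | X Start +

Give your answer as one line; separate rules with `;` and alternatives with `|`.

Start -> + Start1 | ) X + Start1 | ) Start1; X -> ( ) X1 | + ( X1 | ( ( X X1 | ) X1; Start1 -> X X Start1 | ε; X1 -> ) X1 | Start + X1 | ε

Start, X are directly left-recursive.
For Start: α = {X X}, β = {+, ) X +, )}. Rewrite as Start → β Start1 and Start1 → α Start1 | ε.
For X: α = {), Start +}, β = {( ), + (, ( ( X, )}. Rewrite as X → β X1 and X1 → α X1 | ε.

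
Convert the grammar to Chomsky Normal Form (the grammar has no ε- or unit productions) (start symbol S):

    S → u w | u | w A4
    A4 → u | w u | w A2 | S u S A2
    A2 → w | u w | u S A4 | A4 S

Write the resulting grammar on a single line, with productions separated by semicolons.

Introduce a nonterminal for each terminal appearing in a rule of length ≥ 2: X1 → u, X2 → w.
Binarize each right-hand side of length ≥ 3 by chaining fresh nonterminals (Y1, Y2, …): affected rules were A4 → S X1 S A2; A2 → X1 S A4.

S → X1 X2 | u | X2 A4; A4 → u | X2 X1 | X2 A2 | S Y1; A2 → w | X1 X2 | X1 Y3 | A4 S; X1 → u; X2 → w; Y1 → X1 Y2; Y2 → S A2; Y3 → S A4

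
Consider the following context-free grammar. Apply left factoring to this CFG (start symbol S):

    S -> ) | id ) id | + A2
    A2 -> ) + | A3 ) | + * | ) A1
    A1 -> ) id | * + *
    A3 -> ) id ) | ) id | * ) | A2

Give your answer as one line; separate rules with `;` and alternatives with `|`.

S -> ) | id ) id | + A2; A2 -> A3 ) | + * | ) A2'; A1 -> ) id | * + *; A3 -> * ) | A2 | ) id A3'; A2' -> + | A1; A3' -> ) | ε

A2 has alternatives sharing prefix ')': factor to A2 → ) A2' with A2' → + | A1.
A3 has alternatives sharing prefix ') id': factor to A3 → ) id A3' with A3' → ) | ε.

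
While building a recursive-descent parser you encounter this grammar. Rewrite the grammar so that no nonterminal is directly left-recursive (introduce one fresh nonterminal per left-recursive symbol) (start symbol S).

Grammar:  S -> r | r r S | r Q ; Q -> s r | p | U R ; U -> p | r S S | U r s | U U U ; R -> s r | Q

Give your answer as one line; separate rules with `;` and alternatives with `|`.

U is directly left-recursive.
For U: α = {r s, U U}, β = {p, r S S}. Rewrite as U → β U' and U' → α U' | ε.

S -> r | r r S | r Q; Q -> s r | p | U R; U -> p U' | r S S U'; R -> s r | Q; U' -> r s U' | U U U' | ε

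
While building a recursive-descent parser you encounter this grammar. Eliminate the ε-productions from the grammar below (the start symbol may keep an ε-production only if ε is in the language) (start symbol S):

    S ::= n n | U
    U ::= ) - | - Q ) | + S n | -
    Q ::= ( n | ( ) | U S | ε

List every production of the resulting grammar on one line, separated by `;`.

The nullable symbols are {Q}.
ε ∉ L(G), so no ε-production is kept.
Add the nullable-subset variants: U → - Q ) gives - Q ) | - ).

S ::= n n | U; U ::= ) - | - Q ) | - ) | + S n | -; Q ::= ( n | ( ) | U S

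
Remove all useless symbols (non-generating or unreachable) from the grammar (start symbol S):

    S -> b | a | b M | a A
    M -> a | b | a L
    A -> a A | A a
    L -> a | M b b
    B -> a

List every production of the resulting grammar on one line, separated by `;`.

Generating nonterminals: {B, L, M, S}.
Reachable from S after that: {L, M, S}.
Removed useless symbols: {A, B} and every production mentioning them.

S -> b | a | b M; M -> a | b | a L; L -> a | M b b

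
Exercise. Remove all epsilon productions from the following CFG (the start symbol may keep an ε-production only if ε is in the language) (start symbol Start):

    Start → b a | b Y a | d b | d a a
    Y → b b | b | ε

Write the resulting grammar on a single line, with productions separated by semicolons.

Nullable nonterminals: {Y}.
ε ∉ L(G), so no ε-production is kept.

Start → b a | b Y a | d b | d a a; Y → b b | b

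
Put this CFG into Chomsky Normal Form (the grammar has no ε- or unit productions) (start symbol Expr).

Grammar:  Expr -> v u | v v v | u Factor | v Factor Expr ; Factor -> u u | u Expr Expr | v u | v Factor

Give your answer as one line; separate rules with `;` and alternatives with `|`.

Expr -> X1 X2 | X1 Y1 | X2 Factor | X1 Y2; Factor -> X2 X2 | X2 Y3 | X1 X2 | X1 Factor; X1 -> v; X2 -> u; Y1 -> X1 X1; Y2 -> Factor Expr; Y3 -> Expr Expr

Introduce a nonterminal for each terminal appearing in a rule of length ≥ 2: X1 → v, X2 → u.
Binarize each right-hand side of length ≥ 3 by chaining fresh nonterminals (Y1, Y2, …): affected rules were Expr → X1 X1 X1; Expr → X1 Factor Expr; Factor → X2 Expr Expr.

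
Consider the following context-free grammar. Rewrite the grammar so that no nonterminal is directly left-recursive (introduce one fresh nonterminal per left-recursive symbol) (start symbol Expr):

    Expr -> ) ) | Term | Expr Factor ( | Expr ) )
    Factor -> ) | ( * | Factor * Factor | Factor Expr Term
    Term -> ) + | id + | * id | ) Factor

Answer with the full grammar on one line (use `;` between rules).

Expr -> ) ) Expr1 | Term Expr1; Factor -> ) Factor1 | ( * Factor1; Term -> ) + | id + | * id | ) Factor; Expr1 -> Factor ( Expr1 | ) ) Expr1 | ε; Factor1 -> * Factor Factor1 | Expr Term Factor1 | ε

Left recursion appears on Expr, Factor.
For Expr: α = {Factor (, ) )}, β = {) ), Term}. Rewrite as Expr → β Expr1 and Expr1 → α Expr1 | ε.
For Factor: α = {* Factor, Expr Term}, β = {), ( *}. Rewrite as Factor → β Factor1 and Factor1 → α Factor1 | ε.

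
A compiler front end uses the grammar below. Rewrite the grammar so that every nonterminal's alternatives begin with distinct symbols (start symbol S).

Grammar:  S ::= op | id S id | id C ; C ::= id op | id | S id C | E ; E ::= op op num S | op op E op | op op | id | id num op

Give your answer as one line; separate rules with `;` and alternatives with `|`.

S ::= op | id S'; C ::= S id C | E | id C'; E ::= op op E' | id E''; S' ::= S id | C; C' ::= op | eps; E' ::= num S | E op | eps; E'' ::= eps | num op

S has alternatives sharing prefix 'id': factor to S → id S' with S' → S id | C.
C has alternatives sharing prefix 'id': factor to C → id C' with C' → op | ε.
E has alternatives sharing prefix 'op op': factor to E → op op E' with E' → num S | E op | ε.
E has alternatives sharing prefix 'id': factor to E → id E'' with E'' → ε | num op.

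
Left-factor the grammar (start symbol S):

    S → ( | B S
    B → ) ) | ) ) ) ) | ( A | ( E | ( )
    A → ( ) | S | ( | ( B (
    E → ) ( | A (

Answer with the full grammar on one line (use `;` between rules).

B has alternatives sharing prefix '(': factor to B → ( B' with B' → A | E | ).
B has alternatives sharing prefix ') )': factor to B → ) ) B'' with B'' → ε | ) ).
A has alternatives sharing prefix '(': factor to A → ( A' with A' → ) | ε | B (.

S → ( | B S; B → ( B' | ) ) B''; A → S | ( A'; E → ) ( | A (; B' → A | E | ); B'' → ε | ) ); A' → ) | ε | B (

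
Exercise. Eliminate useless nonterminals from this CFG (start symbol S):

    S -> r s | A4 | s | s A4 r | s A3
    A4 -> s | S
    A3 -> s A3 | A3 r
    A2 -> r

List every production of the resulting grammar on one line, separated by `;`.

Generating nonterminals: {A2, A4, S}.
Reachable from S after that: {A4, S}.
Removed useless symbols: {A2, A3} and every production mentioning them.

S -> r s | A4 | s | s A4 r; A4 -> s | S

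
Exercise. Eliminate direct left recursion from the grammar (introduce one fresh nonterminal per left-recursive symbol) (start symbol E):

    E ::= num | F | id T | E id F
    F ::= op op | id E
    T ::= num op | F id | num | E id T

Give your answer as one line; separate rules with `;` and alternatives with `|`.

Directly left-recursive nonterminal: E.
For E: α = {id F}, β = {num, F, id T}. Rewrite as E → β E' and E' → α E' | ε.

E ::= num E' | F E' | id T E'; F ::= op op | id E; T ::= num op | F id | num | E id T; E' ::= id F E' | ε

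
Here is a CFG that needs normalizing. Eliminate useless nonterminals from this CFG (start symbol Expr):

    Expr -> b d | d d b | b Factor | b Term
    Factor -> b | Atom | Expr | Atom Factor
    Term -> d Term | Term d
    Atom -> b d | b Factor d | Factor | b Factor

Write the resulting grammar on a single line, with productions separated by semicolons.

Generating nonterminals: {Atom, Expr, Factor}.
Reachable from Expr after that: {Atom, Expr, Factor}.
Removed useless symbols: {Term} and every production mentioning them.

Expr -> b d | d d b | b Factor; Factor -> b | Atom | Expr | Atom Factor; Atom -> b d | b Factor d | Factor | b Factor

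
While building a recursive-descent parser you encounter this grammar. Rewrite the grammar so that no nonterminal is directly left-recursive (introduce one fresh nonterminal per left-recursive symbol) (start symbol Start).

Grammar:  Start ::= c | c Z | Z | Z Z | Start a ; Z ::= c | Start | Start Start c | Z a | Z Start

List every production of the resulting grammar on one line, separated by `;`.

Start ::= c Start1 | c Z Start1 | Z Start1 | Z Z Start1; Z ::= c Z1 | Start Z1 | Start Start c Z1; Start1 ::= a Start1 | eps; Z1 ::= a Z1 | Start Z1 | eps

Start, Z are directly left-recursive.
For Start: α = {a}, β = {c, c Z, Z, Z Z}. Rewrite as Start → β Start1 and Start1 → α Start1 | ε.
For Z: α = {a, Start}, β = {c, Start, Start Start c}. Rewrite as Z → β Z1 and Z1 → α Z1 | ε.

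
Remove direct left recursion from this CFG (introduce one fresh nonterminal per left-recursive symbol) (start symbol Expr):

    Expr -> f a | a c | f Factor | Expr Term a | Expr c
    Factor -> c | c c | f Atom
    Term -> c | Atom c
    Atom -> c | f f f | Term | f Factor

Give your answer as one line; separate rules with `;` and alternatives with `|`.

Expr -> f a Expr1 | a c Expr1 | f Factor Expr1; Factor -> c | c c | f Atom; Term -> c | Atom c; Atom -> c | f f f | Term | f Factor; Expr1 -> Term a Expr1 | c Expr1 | ε

Directly left-recursive nonterminal: Expr.
For Expr: α = {Term a, c}, β = {f a, a c, f Factor}. Rewrite as Expr → β Expr1 and Expr1 → α Expr1 | ε.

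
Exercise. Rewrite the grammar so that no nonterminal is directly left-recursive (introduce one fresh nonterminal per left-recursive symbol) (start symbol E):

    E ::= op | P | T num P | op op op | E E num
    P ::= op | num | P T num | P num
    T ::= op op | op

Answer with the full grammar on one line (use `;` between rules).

E ::= op E' | P E' | T num P E' | op op op E'; P ::= op P' | num P'; T ::= op op | op; E' ::= E num E' | ε; P' ::= T num P' | num P' | ε

Directly left-recursive nonterminals: E, P.
For E: α = {E num}, β = {op, P, T num P, op op op}. Rewrite as E → β E' and E' → α E' | ε.
For P: α = {T num, num}, β = {op, num}. Rewrite as P → β P' and P' → α P' | ε.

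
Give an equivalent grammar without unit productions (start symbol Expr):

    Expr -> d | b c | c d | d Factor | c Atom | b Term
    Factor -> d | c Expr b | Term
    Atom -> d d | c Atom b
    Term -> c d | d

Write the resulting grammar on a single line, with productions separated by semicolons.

Expr -> d | b c | c d | d Factor | c Atom | b Term; Factor -> c d | d | c Expr b; Atom -> d d | c Atom b; Term -> c d | d

Unit pairs: Factor ⇒* {Term}.
For each unit pair (A, B), copy every non-unit production of B to A, then drop all unit productions.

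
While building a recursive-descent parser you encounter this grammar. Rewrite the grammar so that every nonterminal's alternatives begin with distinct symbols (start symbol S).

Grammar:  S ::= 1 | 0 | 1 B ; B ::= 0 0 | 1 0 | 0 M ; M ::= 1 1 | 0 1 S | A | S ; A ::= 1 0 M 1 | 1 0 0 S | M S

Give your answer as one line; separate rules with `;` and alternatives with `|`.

S ::= 0 | 1 S'; B ::= 1 0 | 0 B'; M ::= 1 1 | 0 1 S | A | S; A ::= M S | 1 0 A'; S' ::= ε | B; B' ::= 0 | M; A' ::= M 1 | 0 S

S has alternatives sharing prefix '1': factor to S → 1 S' with S' → ε | B.
B has alternatives sharing prefix '0': factor to B → 0 B' with B' → 0 | M.
A has alternatives sharing prefix '1 0': factor to A → 1 0 A' with A' → M 1 | 0 S.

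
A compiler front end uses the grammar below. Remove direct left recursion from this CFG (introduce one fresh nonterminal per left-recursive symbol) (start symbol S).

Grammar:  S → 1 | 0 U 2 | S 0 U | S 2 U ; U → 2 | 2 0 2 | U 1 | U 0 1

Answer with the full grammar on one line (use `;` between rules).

S → 1 S' | 0 U 2 S'; U → 2 U' | 2 0 2 U'; S' → 0 U S' | 2 U S' | ε; U' → 1 U' | 0 1 U' | ε

Directly left-recursive nonterminals: S, U.
For S: α = {0 U, 2 U}, β = {1, 0 U 2}. Rewrite as S → β S' and S' → α S' | ε.
For U: α = {1, 0 1}, β = {2, 2 0 2}. Rewrite as U → β U' and U' → α U' | ε.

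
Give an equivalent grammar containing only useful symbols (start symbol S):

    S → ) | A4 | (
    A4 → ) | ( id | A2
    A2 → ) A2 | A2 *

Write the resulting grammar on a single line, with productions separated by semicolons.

S → ) | A4 | (; A4 → ) | ( id

Generating nonterminals: {A4, S}.
Reachable from S after that: {A4, S}.
Removed useless symbols: {A2} and every production mentioning them.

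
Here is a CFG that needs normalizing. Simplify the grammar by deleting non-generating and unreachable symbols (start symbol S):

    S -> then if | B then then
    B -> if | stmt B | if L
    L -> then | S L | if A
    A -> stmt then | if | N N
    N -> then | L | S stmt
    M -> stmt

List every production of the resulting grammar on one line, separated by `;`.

S -> then if | B then then; B -> if | stmt B | if L; L -> then | S L | if A; A -> stmt then | if | N N; N -> then | L | S stmt

Generating nonterminals: {A, B, L, M, N, S}.
Reachable from S after that: {A, B, L, N, S}.
Removed useless symbols: {M} and every production mentioning them.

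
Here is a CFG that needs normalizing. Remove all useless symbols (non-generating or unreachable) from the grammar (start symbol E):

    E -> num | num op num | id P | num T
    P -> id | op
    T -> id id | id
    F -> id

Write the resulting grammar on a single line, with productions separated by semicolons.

Generating nonterminals: {E, F, P, T}.
Reachable from E after that: {E, P, T}.
Removed useless symbols: {F} and every production mentioning them.

E -> num | num op num | id P | num T; P -> id | op; T -> id id | id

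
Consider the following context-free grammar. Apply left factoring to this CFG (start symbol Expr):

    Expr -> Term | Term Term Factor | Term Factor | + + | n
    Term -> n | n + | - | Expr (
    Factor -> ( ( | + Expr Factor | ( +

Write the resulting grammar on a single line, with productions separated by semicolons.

Expr has alternatives sharing prefix 'Term': factor to Expr → Term Expr1 with Expr1 → ε | Term Factor | Factor.
Term has alternatives sharing prefix 'n': factor to Term → n Term1 with Term1 → ε | +.
Factor has alternatives sharing prefix '(': factor to Factor → ( Factor1 with Factor1 → ( | +.

Expr -> + + | n | Term Expr1; Term -> - | Expr ( | n Term1; Factor -> + Expr Factor | ( Factor1; Expr1 -> ε | Term Factor | Factor; Term1 -> ε | +; Factor1 -> ( | +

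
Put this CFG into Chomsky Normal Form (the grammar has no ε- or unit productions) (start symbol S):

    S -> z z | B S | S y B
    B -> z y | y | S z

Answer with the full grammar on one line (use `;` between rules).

Introduce a nonterminal for each terminal appearing in a rule of length ≥ 2: X1 → z, X2 → y.
Binarize each right-hand side of length ≥ 3 by chaining fresh nonterminals (Y1, Y2, …): affected rules were S → S X2 B.

S -> X1 X1 | B S | S Y1; B -> X1 X2 | y | S X1; X1 -> z; X2 -> y; Y1 -> X2 B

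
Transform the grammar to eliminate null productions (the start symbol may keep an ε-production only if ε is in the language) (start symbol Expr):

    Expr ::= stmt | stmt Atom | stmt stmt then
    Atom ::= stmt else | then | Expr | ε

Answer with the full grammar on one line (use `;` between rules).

Expr ::= stmt | stmt Atom | stmt stmt then; Atom ::= stmt else | then | Expr

Nullable set = {Atom}.
ε ∉ L(G), so no ε-production is kept.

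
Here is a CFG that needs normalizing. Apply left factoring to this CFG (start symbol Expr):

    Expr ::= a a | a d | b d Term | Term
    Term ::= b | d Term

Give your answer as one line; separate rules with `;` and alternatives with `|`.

Expr ::= b d Term | Term | a Expr1; Term ::= b | d Term; Expr1 ::= a | d

Expr has alternatives sharing prefix 'a': factor to Expr → a Expr1 with Expr1 → a | d.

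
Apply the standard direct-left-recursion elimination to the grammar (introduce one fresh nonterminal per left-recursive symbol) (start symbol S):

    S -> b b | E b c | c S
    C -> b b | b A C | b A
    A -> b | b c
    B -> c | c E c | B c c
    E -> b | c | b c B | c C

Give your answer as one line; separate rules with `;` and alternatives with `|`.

B is directly left-recursive.
For B: α = {c c}, β = {c, c E c}. Rewrite as B → β B' and B' → α B' | ε.

S -> b b | E b c | c S; C -> b b | b A C | b A; A -> b | b c; B -> c B' | c E c B'; E -> b | c | b c B | c C; B' -> c c B' | ε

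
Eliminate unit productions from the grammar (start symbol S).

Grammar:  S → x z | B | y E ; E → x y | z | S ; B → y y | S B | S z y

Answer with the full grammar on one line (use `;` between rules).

Unit pairs: E ⇒* {B, S}; S ⇒* {B}.
Replace each nonterminal's rules with the union of the non-unit rules of every nonterminal it unit-derives.

S → y y | S B | S z y | x z | y E; E → y y | S B | S z y | x y | z | x z | y E; B → y y | S B | S z y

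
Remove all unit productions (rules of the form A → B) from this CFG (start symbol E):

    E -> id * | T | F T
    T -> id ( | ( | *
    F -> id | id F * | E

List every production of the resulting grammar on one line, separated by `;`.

E -> id * | F T | id ( | ( | *; T -> id ( | ( | *; F -> id * | F T | id | id F * | id ( | ( | *

Unit pairs: E ⇒* {T}; F ⇒* {E, T}.
For each unit pair (A, B), copy every non-unit production of B to A, then drop all unit productions.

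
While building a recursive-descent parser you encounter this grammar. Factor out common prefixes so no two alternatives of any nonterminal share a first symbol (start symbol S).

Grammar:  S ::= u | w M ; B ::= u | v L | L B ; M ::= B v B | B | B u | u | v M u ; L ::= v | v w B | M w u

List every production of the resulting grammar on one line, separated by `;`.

S ::= u | w M; B ::= u | v L | L B; M ::= u | v M u | B M'; L ::= M w u | v L'; M' ::= v B | ε | u; L' ::= ε | w B

M has alternatives sharing prefix 'B': factor to M → B M' with M' → v B | ε | u.
L has alternatives sharing prefix 'v': factor to L → v L' with L' → ε | w B.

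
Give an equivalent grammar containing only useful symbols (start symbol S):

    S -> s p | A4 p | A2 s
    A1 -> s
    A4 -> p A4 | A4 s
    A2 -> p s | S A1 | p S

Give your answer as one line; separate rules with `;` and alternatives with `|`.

Generating nonterminals: {A1, A2, S}.
Reachable from S after that: {A1, A2, S}.
Removed useless symbols: {A4} and every production mentioning them.

S -> s p | A2 s; A1 -> s; A2 -> p s | S A1 | p S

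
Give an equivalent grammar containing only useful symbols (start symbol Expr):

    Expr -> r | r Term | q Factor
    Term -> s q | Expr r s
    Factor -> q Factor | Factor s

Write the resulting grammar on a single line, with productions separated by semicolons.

Generating nonterminals: {Expr, Term}.
Reachable from Expr after that: {Expr, Term}.
Removed useless symbols: {Factor} and every production mentioning them.

Expr -> r | r Term; Term -> s q | Expr r s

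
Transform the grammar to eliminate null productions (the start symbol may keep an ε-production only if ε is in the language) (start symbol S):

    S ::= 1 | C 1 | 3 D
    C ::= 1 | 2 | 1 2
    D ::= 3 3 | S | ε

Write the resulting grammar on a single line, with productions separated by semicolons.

S ::= 1 | C 1 | 3 D | 3; C ::= 1 | 2 | 1 2; D ::= 3 3 | S

Nullable nonterminals: {D}.
ε ∉ L(G), so no ε-production is kept.
Add the nullable-subset variants: S → 3 D gives 3 D | 3.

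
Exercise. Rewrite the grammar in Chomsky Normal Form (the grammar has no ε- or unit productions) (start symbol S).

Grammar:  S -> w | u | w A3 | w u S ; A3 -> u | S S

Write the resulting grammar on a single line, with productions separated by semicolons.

S -> w | u | X1 A3 | X1 Y1; A3 -> u | S S; X1 -> w; X2 -> u; Y1 -> X2 S

Introduce a nonterminal for each terminal appearing in a rule of length ≥ 2: X1 → w, X2 → u.
Binarize each right-hand side of length ≥ 3 by chaining fresh nonterminals (Y1, Y2, …): affected rules were S → X1 X2 S.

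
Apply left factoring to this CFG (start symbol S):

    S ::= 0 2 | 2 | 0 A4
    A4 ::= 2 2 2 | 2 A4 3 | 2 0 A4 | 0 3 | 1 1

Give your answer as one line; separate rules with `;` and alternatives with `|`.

S has alternatives sharing prefix '0': factor to S → 0 S' with S' → 2 | A4.
A4 has alternatives sharing prefix '2': factor to A4 → 2 A4' with A4' → 2 2 | A4 3 | 0 A4.

S ::= 2 | 0 S'; A4 ::= 0 3 | 1 1 | 2 A4'; S' ::= 2 | A4; A4' ::= 2 2 | A4 3 | 0 A4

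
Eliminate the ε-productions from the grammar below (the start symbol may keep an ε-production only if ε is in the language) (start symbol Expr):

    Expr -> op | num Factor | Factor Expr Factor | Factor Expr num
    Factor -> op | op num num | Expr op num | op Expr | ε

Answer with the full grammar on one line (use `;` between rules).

Expr -> op | num Factor | num | Factor Expr Factor | Factor Expr | Expr Factor | Factor Expr num | Expr num; Factor -> op | op num num | Expr op num | op Expr

The nullable symbols are {Factor}.
ε ∉ L(G), so no ε-production is kept.
Add the nullable-subset variants: Expr → num Factor gives num Factor | num. Expr → Factor Expr Factor gives Factor Expr Factor | Factor Expr | Expr Factor. Expr → Factor Expr num gives Factor Expr num | Expr num.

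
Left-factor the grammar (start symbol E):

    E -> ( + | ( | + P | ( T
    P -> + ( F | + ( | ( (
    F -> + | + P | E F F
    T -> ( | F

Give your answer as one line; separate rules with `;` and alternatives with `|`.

E -> + P | ( E'; P -> ( ( | + ( P'; F -> E F F | + F'; T -> ( | F; E' -> + | ε | T; P' -> F | ε; F' -> ε | P

E has alternatives sharing prefix '(': factor to E → ( E' with E' → + | ε | T.
P has alternatives sharing prefix '+ (': factor to P → + ( P' with P' → F | ε.
F has alternatives sharing prefix '+': factor to F → + F' with F' → ε | P.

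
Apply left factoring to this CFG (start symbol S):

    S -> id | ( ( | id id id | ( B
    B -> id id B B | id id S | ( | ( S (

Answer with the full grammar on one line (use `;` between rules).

S has alternatives sharing prefix 'id': factor to S → id S' with S' → ε | id id.
S has alternatives sharing prefix '(': factor to S → ( S'' with S'' → ( | B.
B has alternatives sharing prefix 'id id': factor to B → id id B' with B' → B B | S.
B has alternatives sharing prefix '(': factor to B → ( B'' with B'' → ε | S (.

S -> id S' | ( S''; B -> id id B' | ( B''; S' -> ε | id id; S'' -> ( | B; B' -> B B | S; B'' -> ε | S (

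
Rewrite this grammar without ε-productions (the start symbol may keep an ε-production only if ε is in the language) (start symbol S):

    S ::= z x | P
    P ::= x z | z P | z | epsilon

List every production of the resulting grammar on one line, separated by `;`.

The nullable symbols are {P, S}.
ε ∈ L(G) since S is nullable, so keep S → ε.
For each production, add variants omitting each subset of nullable occurrences: P → z P gives z P | z.

S ::= z x | P | ε; P ::= x z | z P | z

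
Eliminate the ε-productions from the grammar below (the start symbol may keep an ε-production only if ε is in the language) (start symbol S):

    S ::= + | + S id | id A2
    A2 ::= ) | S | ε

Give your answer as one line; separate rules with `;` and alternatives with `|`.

S ::= + | + S id | id A2 | id; A2 ::= ) | S

The nullable symbols are {A2}.
ε ∉ L(G), so no ε-production is kept.
Add the nullable-subset variants: S → id A2 gives id A2 | id.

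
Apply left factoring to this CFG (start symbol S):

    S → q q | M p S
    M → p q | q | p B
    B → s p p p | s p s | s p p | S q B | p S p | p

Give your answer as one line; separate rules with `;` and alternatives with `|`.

S → q q | M p S; M → q | p M'; B → S q B | s p B' | p B''; M' → q | B; B' → s | p B'''; B'' → S p | ε; B''' → p | ε

M has alternatives sharing prefix 'p': factor to M → p M' with M' → q | B.
B has alternatives sharing prefix 's p': factor to B → s p B' with B' → p p | s | p.
B has alternatives sharing prefix 'p': factor to B → p B'' with B'' → S p | ε.
B' has alternatives sharing prefix 'p': factor to B' → p B''' with B''' → p | ε.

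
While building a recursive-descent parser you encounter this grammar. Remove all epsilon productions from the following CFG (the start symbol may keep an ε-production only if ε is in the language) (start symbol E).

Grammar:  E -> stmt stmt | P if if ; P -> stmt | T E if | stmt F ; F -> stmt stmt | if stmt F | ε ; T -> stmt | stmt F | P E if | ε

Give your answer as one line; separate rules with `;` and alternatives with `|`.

The nullable symbols are {F, T}.
ε ∉ L(G), so no ε-production is kept.
Add the nullable-subset variants: P → T E if gives T E if | E if. F → if stmt F gives if stmt F | if stmt.

E -> stmt stmt | P if if; P -> stmt | T E if | E if | stmt F; F -> stmt stmt | if stmt F | if stmt; T -> stmt | stmt F | P E if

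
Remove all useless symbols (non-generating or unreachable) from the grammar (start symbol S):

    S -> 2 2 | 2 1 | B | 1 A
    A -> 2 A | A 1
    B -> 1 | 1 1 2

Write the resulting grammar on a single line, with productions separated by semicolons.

S -> 2 2 | 2 1 | B; B -> 1 | 1 1 2

Generating nonterminals: {B, S}.
Reachable from S after that: {B, S}.
Removed useless symbols: {A} and every production mentioning them.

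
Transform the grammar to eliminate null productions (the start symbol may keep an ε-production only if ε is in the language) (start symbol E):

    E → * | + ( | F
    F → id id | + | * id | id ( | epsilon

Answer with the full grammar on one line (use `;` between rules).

The nullable symbols are {E, F}.
ε ∈ L(G) since E is nullable, so keep E → ε.

E → * | + ( | F | ε; F → id id | + | * id | id (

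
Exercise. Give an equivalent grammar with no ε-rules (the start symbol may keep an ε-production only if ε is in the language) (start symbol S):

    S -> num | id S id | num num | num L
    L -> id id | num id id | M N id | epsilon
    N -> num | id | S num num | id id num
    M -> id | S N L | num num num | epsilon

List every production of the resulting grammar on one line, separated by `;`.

S -> num | id S id | num num | num L; L -> id id | num id id | M N id | N id; N -> num | id | S num num | id id num; M -> id | S N L | S N | num num num

Nullable set = {L, M}.
ε ∉ L(G), so no ε-production is kept.
Add the nullable-subset variants: L → M N id gives M N id | N id. M → S N L gives S N L | S N.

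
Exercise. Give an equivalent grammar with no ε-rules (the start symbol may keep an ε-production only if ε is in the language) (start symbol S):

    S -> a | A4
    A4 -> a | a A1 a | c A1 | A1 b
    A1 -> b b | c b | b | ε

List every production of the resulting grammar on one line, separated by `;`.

Nullable nonterminals: {A1}.
ε ∉ L(G), so no ε-production is kept.
For each production, add variants omitting each subset of nullable occurrences: A4 → a A1 a gives a A1 a | a a. A4 → c A1 gives c A1 | c. A4 → A1 b gives A1 b | b.

S -> a | A4; A4 -> a | a A1 a | a a | c A1 | c | A1 b | b; A1 -> b b | c b | b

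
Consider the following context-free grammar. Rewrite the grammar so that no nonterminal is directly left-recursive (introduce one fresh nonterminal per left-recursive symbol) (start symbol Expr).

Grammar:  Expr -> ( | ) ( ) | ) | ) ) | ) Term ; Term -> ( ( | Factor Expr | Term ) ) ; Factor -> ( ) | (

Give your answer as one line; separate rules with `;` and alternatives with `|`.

Left recursion appears on Term.
For Term: α = {) )}, β = {( (, Factor Expr}. Rewrite as Term → β Term1 and Term1 → α Term1 | ε.

Expr -> ( | ) ( ) | ) | ) ) | ) Term; Term -> ( ( Term1 | Factor Expr Term1; Factor -> ( ) | (; Term1 -> ) ) Term1 | ε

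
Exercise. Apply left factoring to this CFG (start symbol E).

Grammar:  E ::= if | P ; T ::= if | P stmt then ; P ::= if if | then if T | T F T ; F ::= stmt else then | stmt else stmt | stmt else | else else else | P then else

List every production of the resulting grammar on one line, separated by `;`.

E ::= if | P; T ::= if | P stmt then; P ::= if if | then if T | T F T; F ::= else else else | P then else | stmt else F'; F' ::= then | stmt | ε

F has alternatives sharing prefix 'stmt else': factor to F → stmt else F' with F' → then | stmt | ε.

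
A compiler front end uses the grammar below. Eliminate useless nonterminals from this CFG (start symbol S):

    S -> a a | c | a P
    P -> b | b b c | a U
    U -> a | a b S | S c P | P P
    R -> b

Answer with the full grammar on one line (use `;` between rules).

Generating nonterminals: {P, R, S, U}.
Reachable from S after that: {P, S, U}.
Removed useless symbols: {R} and every production mentioning them.

S -> a a | c | a P; P -> b | b b c | a U; U -> a | a b S | S c P | P P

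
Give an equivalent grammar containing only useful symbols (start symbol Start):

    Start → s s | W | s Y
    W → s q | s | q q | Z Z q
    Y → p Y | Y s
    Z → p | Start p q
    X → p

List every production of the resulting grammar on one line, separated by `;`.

Start → s s | W; W → s q | s | q q | Z Z q; Z → p | Start p q

Generating nonterminals: {Start, W, X, Z}.
Reachable from Start after that: {Start, W, Z}.
Removed useless symbols: {X, Y} and every production mentioning them.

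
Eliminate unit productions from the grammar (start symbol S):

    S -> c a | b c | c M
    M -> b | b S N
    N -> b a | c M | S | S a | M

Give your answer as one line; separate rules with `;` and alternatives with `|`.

S -> c a | b c | c M; M -> b | b S N; N -> c a | b c | c M | b a | S a | b | b S N

Unit pairs: N ⇒* {M, S}.
For every A with A ⇒* B via unit rules, add B's non-unit alternatives to A; then delete every rule of the form X → Y.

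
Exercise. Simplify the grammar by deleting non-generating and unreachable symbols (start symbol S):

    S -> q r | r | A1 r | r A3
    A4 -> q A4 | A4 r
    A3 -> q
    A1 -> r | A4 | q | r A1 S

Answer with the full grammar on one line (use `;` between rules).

S -> q r | r | A1 r | r A3; A3 -> q; A1 -> r | q | r A1 S

Generating nonterminals: {A1, A3, S}.
Reachable from S after that: {A1, A3, S}.
Removed useless symbols: {A4} and every production mentioning them.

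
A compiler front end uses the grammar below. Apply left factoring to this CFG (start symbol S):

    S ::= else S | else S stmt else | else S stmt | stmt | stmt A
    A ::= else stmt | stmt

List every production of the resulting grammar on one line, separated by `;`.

S has alternatives sharing prefix 'else S': factor to S → else S S' with S' → ε | stmt else | stmt.
S has alternatives sharing prefix 'stmt': factor to S → stmt S'' with S'' → ε | A.
S' has alternatives sharing prefix 'stmt': factor to S' → stmt S''' with S''' → else | ε.

S ::= else S S' | stmt S''; A ::= else stmt | stmt; S' ::= ε | stmt S'''; S'' ::= ε | A; S''' ::= else | ε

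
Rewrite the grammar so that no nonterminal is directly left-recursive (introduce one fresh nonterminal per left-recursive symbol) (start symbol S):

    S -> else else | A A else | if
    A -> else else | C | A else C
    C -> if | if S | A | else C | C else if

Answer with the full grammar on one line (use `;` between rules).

S -> else else | A A else | if; A -> else else A' | C A'; C -> if C' | if S C' | A C' | else C C'; A' -> else C A' | epsilon; C' -> else if C' | epsilon

Directly left-recursive nonterminals: A, C.
For A: α = {else C}, β = {else else, C}. Rewrite as A → β A' and A' → α A' | ε.
For C: α = {else if}, β = {if, if S, A, else C}. Rewrite as C → β C' and C' → α C' | ε.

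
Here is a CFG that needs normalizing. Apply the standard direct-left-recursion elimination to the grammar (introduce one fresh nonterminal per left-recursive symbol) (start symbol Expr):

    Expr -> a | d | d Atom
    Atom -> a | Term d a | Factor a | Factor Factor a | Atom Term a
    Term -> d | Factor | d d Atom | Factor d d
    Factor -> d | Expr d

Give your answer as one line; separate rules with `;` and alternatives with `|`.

Expr -> a | d | d Atom; Atom -> a Atom1 | Term d a Atom1 | Factor a Atom1 | Factor Factor a Atom1; Term -> d | Factor | d d Atom | Factor d d; Factor -> d | Expr d; Atom1 -> Term a Atom1 | ε

Directly left-recursive nonterminal: Atom.
For Atom: α = {Term a}, β = {a, Term d a, Factor a, Factor Factor a}. Rewrite as Atom → β Atom1 and Atom1 → α Atom1 | ε.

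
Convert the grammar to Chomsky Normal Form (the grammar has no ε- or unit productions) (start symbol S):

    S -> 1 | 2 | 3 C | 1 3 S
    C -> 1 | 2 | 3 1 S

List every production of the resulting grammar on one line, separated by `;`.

S -> 1 | 2 | X1 C | X2 Y1; C -> 1 | 2 | X1 Y2; X1 -> 3; X2 -> 1; Y1 -> X1 S; Y2 -> X2 S

Introduce a nonterminal for each terminal appearing in a rule of length ≥ 2: X1 → 3, X2 → 1.
Binarize each right-hand side of length ≥ 3 by chaining fresh nonterminals (Y1, Y2, …): affected rules were S → X2 X1 S; C → X1 X2 S.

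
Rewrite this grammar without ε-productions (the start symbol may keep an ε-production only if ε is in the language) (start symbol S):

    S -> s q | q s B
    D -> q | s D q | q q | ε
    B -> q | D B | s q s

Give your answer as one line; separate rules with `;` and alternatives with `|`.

S -> s q | q s B; D -> q | s D q | s q | q q; B -> q | D B | s q s

Nullable set = {D}.
ε ∉ L(G), so no ε-production is kept.
Expand every rule over subsets of its nullable positions: D → s D q gives s D q | s q.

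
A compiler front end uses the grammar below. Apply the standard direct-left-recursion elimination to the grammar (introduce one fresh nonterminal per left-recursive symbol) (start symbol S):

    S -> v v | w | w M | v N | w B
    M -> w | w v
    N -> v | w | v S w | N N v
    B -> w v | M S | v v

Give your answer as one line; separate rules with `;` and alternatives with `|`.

S -> v v | w | w M | v N | w B; M -> w | w v; N -> v N' | w N' | v S w N'; B -> w v | M S | v v; N' -> N v N' | ε

N is directly left-recursive.
For N: α = {N v}, β = {v, w, v S w}. Rewrite as N → β N' and N' → α N' | ε.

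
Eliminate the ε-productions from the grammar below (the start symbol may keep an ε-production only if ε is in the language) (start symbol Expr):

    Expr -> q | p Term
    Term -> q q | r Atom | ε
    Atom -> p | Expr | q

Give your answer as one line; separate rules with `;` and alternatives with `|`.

Expr -> q | p Term | p; Term -> q q | r Atom; Atom -> p | Expr | q

The nullable symbols are {Term}.
ε ∉ L(G), so no ε-production is kept.
Add the nullable-subset variants: Expr → p Term gives p Term | p.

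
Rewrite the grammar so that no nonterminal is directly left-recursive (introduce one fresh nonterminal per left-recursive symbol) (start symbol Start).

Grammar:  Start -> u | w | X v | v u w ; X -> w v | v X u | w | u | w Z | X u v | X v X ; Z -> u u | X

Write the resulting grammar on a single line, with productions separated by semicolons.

Start -> u | w | X v | v u w; X -> w v X1 | v X u X1 | w X1 | u X1 | w Z X1; Z -> u u | X; X1 -> u v X1 | v X X1 | ε

Directly left-recursive nonterminal: X.
For X: α = {u v, v X}, β = {w v, v X u, w, u, w Z}. Rewrite as X → β X1 and X1 → α X1 | ε.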